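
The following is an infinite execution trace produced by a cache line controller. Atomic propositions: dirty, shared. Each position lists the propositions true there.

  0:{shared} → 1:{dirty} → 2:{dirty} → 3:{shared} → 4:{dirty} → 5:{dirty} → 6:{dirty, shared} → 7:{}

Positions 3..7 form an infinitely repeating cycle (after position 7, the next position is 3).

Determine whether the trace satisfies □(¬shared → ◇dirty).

Satisfied

¬shared → ◇dirty holds at every position 0..7, and those are all positions ever visited, so □(¬shared → ◇dirty) holds.
Positions where ¬shared holds: 1, 2, 4, 5, 7.
Check ◇dirty at each: 1→ok, 2→ok, 4→ok, 5→ok, 7→ok.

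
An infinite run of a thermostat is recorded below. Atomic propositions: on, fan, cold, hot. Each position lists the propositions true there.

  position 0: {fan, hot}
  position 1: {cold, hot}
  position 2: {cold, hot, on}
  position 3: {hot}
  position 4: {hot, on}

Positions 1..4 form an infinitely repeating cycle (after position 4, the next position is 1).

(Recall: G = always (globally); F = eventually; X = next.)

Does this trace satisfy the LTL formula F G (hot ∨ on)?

G (hot ∨ on) holds at position 0, which is reachable from 0, so F G (hot ∨ on) holds.

Holds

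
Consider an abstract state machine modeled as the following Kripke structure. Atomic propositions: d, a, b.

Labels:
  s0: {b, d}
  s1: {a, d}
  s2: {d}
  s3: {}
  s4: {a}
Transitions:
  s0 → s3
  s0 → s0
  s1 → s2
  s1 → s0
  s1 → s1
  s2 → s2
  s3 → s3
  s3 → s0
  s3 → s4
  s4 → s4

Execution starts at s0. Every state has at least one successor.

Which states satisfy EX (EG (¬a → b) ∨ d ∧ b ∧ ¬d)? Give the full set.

{s0, s1, s3, s4}

States satisfying EG (¬a → b) ∨ d ∧ b ∧ ¬d: {s0, s1, s4}.
States satisfying EX (EG (¬a → b) ∨ d ∧ b ∧ ¬d): {s0, s1, s3, s4}.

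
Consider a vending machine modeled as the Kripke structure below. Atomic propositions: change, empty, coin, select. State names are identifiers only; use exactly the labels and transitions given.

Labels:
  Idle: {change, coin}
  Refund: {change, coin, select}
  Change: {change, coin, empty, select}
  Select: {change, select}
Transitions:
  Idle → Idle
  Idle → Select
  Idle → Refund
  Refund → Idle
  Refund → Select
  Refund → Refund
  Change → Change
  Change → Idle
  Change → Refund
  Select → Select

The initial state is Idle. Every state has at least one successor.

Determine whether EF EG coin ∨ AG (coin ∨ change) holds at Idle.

States satisfying EG coin: {Idle, Refund, Change}.
States satisfying EF EG coin: {Idle, Refund, Change}.
States satisfying coin ∨ change: {Idle, Refund, Change, Select}.
States satisfying AG (coin ∨ change): {Idle, Refund, Change, Select}.
States satisfying EF EG coin ∨ AG (coin ∨ change): {Idle, Refund, Change, Select}.
Idle ∈ Sat(EF EG coin ∨ AG (coin ∨ change)).

Holds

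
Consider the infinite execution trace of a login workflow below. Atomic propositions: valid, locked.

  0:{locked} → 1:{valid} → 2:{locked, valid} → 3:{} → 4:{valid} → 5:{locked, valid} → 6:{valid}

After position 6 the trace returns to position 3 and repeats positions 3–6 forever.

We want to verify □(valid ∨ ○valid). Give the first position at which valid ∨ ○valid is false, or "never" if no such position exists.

never

valid ∨ ○valid holds at every position 0..6, and those are all the positions the trace ever visits, so the invariant □(valid ∨ ○valid) is never violated.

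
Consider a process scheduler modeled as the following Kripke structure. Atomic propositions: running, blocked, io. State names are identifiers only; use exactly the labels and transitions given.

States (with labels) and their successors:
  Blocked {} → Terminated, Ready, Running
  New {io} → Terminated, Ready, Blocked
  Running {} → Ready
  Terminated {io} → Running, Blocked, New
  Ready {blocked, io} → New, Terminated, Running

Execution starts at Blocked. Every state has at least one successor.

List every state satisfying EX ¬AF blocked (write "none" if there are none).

States satisfying ¬AF blocked: {Blocked, New, Terminated}.
States satisfying EX ¬AF blocked: {Blocked, New, Terminated, Ready}.

{Blocked, New, Terminated, Ready}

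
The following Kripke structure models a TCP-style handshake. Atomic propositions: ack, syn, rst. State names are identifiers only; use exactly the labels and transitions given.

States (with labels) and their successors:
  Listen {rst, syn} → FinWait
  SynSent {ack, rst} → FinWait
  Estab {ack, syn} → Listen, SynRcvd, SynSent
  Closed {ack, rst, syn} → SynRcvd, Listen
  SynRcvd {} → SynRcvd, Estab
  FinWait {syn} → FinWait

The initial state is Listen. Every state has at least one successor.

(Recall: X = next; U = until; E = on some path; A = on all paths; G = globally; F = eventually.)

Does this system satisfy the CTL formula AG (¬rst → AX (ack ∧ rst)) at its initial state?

States satisfying ¬rst → AX (ack ∧ rst): {Listen, SynSent, Closed}.
States satisfying AG (¬rst → AX (ack ∧ rst)): ∅.
FinWait is reachable from Listen and violates ¬rst → AX (ack ∧ rst), so AG fails at Listen.
Listen ∉ Sat(AG (¬rst → AX (ack ∧ rst))).

No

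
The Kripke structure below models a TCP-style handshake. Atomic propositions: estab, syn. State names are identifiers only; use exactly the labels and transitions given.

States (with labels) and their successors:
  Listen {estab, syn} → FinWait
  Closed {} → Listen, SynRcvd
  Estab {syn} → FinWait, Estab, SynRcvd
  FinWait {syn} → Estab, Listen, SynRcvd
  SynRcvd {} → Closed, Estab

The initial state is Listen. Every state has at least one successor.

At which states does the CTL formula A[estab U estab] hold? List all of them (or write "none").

{Listen}

States satisfying estab: {Listen}.
States satisfying A[estab U estab]: {Listen}.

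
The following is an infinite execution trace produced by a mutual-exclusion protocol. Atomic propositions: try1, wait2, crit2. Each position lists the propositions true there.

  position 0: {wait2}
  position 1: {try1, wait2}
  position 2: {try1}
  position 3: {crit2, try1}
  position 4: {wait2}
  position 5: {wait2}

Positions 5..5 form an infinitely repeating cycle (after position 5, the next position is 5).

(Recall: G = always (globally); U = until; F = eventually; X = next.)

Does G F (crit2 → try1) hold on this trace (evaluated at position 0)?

F (crit2 → try1) holds at every position 0..5, and those are all positions ever visited, so G F (crit2 → try1) holds.

Holds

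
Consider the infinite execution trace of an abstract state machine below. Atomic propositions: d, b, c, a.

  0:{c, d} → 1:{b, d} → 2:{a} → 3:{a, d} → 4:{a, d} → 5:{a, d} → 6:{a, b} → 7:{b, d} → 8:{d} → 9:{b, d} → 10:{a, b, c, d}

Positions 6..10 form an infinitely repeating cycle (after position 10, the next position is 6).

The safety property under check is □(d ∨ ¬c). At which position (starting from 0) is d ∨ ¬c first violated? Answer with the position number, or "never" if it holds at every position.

d ∨ ¬c holds at every position 0..10, and those are all the positions the trace ever visits, so the invariant □(d ∨ ¬c) is never violated.

never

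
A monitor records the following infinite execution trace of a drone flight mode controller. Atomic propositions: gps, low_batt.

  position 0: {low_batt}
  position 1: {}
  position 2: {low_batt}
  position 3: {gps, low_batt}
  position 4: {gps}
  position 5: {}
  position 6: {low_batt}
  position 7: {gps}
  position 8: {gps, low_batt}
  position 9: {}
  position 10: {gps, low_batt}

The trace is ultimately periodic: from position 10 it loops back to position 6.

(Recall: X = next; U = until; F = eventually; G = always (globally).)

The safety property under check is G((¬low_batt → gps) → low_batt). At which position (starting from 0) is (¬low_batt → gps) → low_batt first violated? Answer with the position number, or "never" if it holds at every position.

Check (¬low_batt → gps) → low_batt at each position in order: 0 ✓, 1 ✓, 2 ✓, 3 ✓.
At position 4 the labels are {gps}, so (¬low_batt → gps) → low_batt is false there. This is the first violation.

4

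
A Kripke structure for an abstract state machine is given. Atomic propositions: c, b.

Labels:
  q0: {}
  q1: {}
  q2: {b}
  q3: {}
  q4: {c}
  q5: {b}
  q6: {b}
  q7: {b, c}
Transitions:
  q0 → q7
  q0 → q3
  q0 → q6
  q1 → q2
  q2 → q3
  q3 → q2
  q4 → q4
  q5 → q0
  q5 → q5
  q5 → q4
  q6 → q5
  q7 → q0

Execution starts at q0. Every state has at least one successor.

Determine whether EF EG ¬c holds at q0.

States satisfying EG ¬c: {q0, q1, q2, q3, q5, q6}.
States satisfying EF EG ¬c: {q0, q1, q2, q3, q5, q6, q7}.
Some path from q0 reaches a state where EG ¬c holds.
q0 ∈ Sat(EF EG ¬c).

Yes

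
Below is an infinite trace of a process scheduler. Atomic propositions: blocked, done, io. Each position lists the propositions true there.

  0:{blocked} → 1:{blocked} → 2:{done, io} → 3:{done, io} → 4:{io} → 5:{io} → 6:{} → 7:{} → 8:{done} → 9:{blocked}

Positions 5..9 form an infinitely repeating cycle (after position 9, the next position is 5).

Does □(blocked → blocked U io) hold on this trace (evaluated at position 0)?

blocked → blocked U io holds at every position 0..9, and those are all positions ever visited, so □(blocked → blocked U io) holds.
Positions where blocked holds: 0, 1, 9.
Check blocked U io at each: 0→ok, 1→ok, 9→ok.

Yes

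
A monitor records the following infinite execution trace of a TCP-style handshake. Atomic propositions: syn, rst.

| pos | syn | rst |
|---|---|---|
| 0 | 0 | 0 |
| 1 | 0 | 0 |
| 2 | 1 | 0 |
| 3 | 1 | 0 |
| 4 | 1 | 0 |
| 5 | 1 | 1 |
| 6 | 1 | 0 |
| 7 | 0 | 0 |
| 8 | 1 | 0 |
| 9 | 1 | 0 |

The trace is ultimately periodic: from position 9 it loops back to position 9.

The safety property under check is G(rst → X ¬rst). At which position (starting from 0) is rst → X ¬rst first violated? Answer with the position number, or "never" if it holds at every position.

rst → X ¬rst holds at every position 0..9, and those are all the positions the trace ever visits, so the invariant G(rst → X ¬rst) is never violated.

never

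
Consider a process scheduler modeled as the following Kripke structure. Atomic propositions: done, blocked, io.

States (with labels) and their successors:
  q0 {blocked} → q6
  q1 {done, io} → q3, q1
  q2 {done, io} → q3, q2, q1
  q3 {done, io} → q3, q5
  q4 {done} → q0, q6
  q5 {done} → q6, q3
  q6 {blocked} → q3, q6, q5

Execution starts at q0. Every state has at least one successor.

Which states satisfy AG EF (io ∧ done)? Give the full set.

States satisfying EF (io ∧ done): {q0, q1, q2, q3, q4, q5, q6}.
States satisfying AG EF (io ∧ done): {q0, q1, q2, q3, q4, q5, q6}.

{q0, q1, q2, q3, q4, q5, q6}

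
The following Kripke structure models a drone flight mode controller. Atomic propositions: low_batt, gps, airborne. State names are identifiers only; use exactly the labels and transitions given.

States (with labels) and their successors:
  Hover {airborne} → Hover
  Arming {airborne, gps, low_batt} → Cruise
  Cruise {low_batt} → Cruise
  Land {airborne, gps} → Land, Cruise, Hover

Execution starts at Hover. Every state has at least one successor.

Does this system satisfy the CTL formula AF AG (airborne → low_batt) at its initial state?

States satisfying AG (airborne → low_batt): {Arming, Cruise}.
States satisfying AF AG (airborne → low_batt): {Arming, Cruise}.
There is a path from Hover along which AG (airborne → low_batt) never holds.
Hover ∉ Sat(AF AG (airborne → low_batt)).

Does not hold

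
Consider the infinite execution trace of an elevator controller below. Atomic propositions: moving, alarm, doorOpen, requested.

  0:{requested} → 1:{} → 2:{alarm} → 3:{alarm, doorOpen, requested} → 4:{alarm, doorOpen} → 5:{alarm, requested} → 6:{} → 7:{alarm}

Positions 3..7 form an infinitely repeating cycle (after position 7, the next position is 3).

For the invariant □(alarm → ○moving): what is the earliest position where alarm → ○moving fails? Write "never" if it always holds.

2

Check alarm → ○moving at each position in order: 0 ✓, 1 ✓.
At position 2 the labels are {alarm} and the next position 3 has {alarm, doorOpen, requested}, so alarm → ○moving is false there. This is the first violation.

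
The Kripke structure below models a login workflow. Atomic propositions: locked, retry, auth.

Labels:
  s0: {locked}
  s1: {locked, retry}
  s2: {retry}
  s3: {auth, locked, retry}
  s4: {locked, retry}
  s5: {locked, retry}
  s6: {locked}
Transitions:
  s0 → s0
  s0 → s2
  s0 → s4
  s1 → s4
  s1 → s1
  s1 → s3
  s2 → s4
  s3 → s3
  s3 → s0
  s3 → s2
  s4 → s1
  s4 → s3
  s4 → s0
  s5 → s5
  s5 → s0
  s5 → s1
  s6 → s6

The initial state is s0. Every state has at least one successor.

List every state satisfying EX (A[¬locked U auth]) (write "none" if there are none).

{s1, s3, s4}

States satisfying A[¬locked U auth]: {s3}.
States satisfying EX (A[¬locked U auth]): {s1, s3, s4}.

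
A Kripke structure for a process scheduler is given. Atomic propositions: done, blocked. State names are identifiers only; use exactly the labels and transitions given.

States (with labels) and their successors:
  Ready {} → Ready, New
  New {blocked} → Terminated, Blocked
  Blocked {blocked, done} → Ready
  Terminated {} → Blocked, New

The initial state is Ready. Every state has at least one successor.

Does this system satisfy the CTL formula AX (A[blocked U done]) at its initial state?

Violated

States satisfying A[blocked U done]: {Blocked}.
States satisfying AX (A[blocked U done]): ∅.
Ready ∉ Sat(AX (A[blocked U done])).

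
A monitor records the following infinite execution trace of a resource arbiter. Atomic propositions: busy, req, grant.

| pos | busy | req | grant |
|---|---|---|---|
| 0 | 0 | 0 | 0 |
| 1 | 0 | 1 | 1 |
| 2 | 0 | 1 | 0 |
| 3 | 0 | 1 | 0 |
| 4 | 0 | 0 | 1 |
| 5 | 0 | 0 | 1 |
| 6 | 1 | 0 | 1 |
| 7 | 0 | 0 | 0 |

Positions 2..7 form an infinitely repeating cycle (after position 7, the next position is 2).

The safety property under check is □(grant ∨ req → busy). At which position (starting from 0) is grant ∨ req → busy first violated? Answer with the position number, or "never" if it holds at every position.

1

Check grant ∨ req → busy at each position in order: 0 ✓.
At position 1 the labels are {grant, req}, so grant ∨ req → busy is false there. This is the first violation.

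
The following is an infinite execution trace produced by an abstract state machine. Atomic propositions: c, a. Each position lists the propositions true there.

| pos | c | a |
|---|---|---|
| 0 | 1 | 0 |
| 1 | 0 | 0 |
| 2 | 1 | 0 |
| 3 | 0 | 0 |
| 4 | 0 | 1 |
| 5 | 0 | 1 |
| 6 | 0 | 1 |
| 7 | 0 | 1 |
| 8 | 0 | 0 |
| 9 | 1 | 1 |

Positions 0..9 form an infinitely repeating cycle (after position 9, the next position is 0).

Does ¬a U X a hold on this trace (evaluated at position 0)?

Walking from position 0: X a first holds at position 3, and ¬a holds at every earlier position along the way, so ¬a U X a holds.

Holds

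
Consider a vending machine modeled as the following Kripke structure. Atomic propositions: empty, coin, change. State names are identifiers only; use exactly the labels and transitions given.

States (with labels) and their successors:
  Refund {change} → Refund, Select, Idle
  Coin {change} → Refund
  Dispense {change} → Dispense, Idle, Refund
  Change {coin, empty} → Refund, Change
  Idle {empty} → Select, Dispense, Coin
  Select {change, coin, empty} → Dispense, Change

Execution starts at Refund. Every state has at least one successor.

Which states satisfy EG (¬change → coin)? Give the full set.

States satisfying ¬change → coin: {Refund, Coin, Dispense, Change, Select}.
States satisfying EG (¬change → coin): {Refund, Coin, Dispense, Change, Select}.

{Refund, Coin, Dispense, Change, Select}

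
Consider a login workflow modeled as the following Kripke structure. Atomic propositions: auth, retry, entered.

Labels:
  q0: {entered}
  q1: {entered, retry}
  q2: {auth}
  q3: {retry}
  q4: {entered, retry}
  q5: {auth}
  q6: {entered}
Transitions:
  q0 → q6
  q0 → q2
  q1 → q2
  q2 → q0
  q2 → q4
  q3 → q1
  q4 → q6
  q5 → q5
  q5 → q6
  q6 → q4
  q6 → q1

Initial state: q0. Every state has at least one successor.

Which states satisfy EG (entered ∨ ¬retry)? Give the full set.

States satisfying entered ∨ ¬retry: {q0, q1, q2, q4, q5, q6}.
States satisfying EG (entered ∨ ¬retry): {q0, q1, q2, q4, q5, q6}.

{q0, q1, q2, q4, q5, q6}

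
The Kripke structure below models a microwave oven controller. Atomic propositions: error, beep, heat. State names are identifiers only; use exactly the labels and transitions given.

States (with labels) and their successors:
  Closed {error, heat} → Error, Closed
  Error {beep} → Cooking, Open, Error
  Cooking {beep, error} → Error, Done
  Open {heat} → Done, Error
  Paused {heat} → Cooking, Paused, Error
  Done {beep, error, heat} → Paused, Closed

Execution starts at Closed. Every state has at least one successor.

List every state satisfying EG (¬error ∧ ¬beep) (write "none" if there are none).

States satisfying ¬error ∧ ¬beep: {Open, Paused}.
States satisfying EG (¬error ∧ ¬beep): {Paused}.

{Paused}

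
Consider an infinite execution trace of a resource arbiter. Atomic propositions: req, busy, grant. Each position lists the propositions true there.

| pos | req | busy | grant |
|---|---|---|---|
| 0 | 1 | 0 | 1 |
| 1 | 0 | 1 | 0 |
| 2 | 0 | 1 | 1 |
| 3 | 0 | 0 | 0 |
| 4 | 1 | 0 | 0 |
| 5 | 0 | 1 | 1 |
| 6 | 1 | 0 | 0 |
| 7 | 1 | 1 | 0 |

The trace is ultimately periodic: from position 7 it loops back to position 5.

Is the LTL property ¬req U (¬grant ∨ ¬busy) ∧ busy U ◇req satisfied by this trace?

Holds

Walking from position 0: ¬grant ∨ ¬busy first holds at position 0, and ¬req holds at every earlier position along the way, so ¬req U (¬grant ∨ ¬busy) holds.
Walking from position 0: ◇req first holds at position 0, and busy holds at every earlier position along the way, so busy U ◇req holds.
At position 0: ¬req U (¬grant ∨ ¬busy) is true; busy U ◇req is true; so ¬req U (¬grant ∨ ¬busy) ∧ busy U ◇req is true.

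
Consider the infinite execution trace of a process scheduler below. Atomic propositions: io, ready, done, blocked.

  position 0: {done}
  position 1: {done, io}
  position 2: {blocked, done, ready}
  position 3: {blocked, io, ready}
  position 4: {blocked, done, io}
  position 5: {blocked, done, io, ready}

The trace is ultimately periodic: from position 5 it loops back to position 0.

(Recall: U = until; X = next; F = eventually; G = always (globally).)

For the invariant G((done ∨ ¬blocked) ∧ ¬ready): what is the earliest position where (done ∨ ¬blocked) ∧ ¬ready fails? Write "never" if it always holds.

Check (done ∨ ¬blocked) ∧ ¬ready at each position in order: 0 ✓, 1 ✓.
At position 2 the labels are {blocked, done, ready}, so (done ∨ ¬blocked) ∧ ¬ready is false there. This is the first violation.

2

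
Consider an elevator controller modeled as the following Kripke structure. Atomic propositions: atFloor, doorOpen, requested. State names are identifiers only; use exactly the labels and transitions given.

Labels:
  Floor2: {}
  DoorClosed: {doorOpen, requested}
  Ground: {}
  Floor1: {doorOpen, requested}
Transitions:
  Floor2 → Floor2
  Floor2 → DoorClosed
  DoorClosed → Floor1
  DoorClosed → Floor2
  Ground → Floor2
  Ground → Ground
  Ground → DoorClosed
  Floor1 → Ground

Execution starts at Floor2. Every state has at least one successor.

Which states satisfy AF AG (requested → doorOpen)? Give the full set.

{Floor2, DoorClosed, Ground, Floor1}

States satisfying AG (requested → doorOpen): {Floor2, DoorClosed, Ground, Floor1}.
States satisfying AF AG (requested → doorOpen): {Floor2, DoorClosed, Ground, Floor1}.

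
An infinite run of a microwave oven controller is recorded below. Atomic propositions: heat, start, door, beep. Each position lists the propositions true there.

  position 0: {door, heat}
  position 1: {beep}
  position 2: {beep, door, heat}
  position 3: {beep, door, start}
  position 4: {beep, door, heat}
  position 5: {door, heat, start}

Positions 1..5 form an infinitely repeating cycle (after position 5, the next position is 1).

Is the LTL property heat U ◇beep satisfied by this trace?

Walking from position 0: ◇beep first holds at position 0, and heat holds at every earlier position along the way, so heat U ◇beep holds.

Holds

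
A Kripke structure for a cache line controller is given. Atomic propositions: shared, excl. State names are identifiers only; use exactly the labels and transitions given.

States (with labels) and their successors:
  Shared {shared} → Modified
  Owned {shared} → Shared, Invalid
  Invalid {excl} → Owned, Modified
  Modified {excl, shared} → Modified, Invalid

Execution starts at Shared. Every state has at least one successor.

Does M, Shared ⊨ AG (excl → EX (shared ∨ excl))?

Satisfied

States satisfying excl → EX (shared ∨ excl): {Shared, Owned, Invalid, Modified}.
States satisfying AG (excl → EX (shared ∨ excl)): {Shared, Owned, Invalid, Modified}.
Every state reachable from Shared satisfies excl → EX (shared ∨ excl).
Shared ∈ Sat(AG (excl → EX (shared ∨ excl))).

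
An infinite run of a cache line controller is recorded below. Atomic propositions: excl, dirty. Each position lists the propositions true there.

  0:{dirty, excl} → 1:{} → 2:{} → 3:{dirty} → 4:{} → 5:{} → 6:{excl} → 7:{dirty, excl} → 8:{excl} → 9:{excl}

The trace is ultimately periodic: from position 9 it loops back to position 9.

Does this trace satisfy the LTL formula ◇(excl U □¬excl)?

Violated

excl U □¬excl is false at every position 0..9, so it never becomes true and ◇(excl U □¬excl) fails.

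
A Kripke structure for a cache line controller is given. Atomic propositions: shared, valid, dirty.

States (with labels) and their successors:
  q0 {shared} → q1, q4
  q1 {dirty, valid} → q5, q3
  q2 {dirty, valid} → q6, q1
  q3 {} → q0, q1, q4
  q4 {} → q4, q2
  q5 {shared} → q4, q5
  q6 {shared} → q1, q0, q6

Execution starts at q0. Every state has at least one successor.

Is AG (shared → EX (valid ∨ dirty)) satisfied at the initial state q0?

Violated

States satisfying shared → EX (valid ∨ dirty): {q0, q1, q2, q3, q4, q6}.
States satisfying AG (shared → EX (valid ∨ dirty)): ∅.
q5 is reachable from q0 and violates shared → EX (valid ∨ dirty), so AG fails at q0.
q0 ∉ Sat(AG (shared → EX (valid ∨ dirty))).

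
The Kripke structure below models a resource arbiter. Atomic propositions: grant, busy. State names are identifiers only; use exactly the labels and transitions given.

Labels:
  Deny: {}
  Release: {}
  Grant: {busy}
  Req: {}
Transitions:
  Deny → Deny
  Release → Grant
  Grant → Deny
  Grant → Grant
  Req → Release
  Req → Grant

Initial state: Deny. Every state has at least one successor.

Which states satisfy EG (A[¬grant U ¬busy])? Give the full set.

{Deny}

States satisfying A[¬grant U ¬busy]: {Deny, Release, Req}.
States satisfying EG (A[¬grant U ¬busy]): {Deny}.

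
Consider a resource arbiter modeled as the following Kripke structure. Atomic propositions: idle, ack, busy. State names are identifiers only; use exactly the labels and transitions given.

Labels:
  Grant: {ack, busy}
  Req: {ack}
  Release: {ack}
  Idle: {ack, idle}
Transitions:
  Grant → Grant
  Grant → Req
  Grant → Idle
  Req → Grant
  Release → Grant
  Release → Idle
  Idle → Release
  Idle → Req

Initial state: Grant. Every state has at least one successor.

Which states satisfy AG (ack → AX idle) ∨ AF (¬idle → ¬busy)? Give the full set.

{Req, Release, Idle}

States satisfying ack → AX idle: ∅.
States satisfying AG (ack → AX idle): ∅.
States satisfying ¬idle → ¬busy: {Req, Release, Idle}.
States satisfying AF (¬idle → ¬busy): {Req, Release, Idle}.
States satisfying AG (ack → AX idle) ∨ AF (¬idle → ¬busy): {Req, Release, Idle}.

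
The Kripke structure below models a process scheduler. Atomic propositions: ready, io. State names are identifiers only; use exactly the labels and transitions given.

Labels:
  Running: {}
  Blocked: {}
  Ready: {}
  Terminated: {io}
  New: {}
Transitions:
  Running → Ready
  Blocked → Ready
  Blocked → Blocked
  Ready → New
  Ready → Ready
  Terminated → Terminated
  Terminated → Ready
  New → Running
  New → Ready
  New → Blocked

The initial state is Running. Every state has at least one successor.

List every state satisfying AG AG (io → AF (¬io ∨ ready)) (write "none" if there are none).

{Running, Blocked, Ready, New}

States satisfying AG (io → AF (¬io ∨ ready)): {Running, Blocked, Ready, New}.
States satisfying AG AG (io → AF (¬io ∨ ready)): {Running, Blocked, Ready, New}.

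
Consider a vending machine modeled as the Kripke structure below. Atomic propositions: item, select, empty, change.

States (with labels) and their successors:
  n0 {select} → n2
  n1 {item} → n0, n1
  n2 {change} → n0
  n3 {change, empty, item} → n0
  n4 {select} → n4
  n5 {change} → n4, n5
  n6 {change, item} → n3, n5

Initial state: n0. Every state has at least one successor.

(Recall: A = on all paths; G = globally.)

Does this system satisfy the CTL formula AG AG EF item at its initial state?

States satisfying AG EF item: ∅.
States satisfying AG AG EF item: ∅.
n0 is reachable from n0 and violates AG EF item, so AG fails at n0.
n0 ∉ Sat(AG AG EF item).

Does not hold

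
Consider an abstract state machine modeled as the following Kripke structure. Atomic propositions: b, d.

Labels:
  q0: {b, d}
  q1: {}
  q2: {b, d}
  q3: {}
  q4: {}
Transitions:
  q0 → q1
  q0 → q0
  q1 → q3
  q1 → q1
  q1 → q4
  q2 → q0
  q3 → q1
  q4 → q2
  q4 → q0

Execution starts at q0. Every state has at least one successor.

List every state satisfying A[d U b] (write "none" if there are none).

States satisfying d: {q0, q2}.
States satisfying b: {q0, q2}.
States satisfying A[d U b]: {q0, q2}.

{q0, q2}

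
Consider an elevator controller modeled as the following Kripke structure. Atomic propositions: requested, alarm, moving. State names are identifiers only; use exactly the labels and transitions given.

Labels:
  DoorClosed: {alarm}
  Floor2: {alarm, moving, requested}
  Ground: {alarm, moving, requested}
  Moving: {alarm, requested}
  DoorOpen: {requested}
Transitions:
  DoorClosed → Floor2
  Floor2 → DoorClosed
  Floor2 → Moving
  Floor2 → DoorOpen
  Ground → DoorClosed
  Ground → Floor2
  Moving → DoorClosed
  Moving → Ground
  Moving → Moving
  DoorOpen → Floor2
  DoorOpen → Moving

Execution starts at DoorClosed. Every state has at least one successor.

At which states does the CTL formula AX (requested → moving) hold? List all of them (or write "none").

States satisfying requested → moving: {DoorClosed, Floor2, Ground}.
States satisfying AX (requested → moving): {DoorClosed, Ground}.

{DoorClosed, Ground}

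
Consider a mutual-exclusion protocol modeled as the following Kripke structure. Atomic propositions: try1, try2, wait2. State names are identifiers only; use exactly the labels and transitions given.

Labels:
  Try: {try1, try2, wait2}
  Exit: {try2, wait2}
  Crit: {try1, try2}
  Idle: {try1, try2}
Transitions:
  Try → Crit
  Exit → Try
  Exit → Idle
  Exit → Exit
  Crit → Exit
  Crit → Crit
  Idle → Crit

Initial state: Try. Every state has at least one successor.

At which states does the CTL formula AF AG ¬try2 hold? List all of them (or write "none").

States satisfying AG ¬try2: ∅.
States satisfying AF AG ¬try2: ∅.

none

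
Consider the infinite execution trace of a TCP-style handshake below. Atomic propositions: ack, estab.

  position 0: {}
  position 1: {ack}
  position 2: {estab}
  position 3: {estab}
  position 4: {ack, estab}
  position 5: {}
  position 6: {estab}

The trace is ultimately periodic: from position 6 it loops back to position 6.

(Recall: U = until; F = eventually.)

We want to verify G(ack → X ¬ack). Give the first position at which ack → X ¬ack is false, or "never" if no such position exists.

never

ack → X ¬ack holds at every position 0..6, and those are all the positions the trace ever visits, so the invariant G(ack → X ¬ack) is never violated.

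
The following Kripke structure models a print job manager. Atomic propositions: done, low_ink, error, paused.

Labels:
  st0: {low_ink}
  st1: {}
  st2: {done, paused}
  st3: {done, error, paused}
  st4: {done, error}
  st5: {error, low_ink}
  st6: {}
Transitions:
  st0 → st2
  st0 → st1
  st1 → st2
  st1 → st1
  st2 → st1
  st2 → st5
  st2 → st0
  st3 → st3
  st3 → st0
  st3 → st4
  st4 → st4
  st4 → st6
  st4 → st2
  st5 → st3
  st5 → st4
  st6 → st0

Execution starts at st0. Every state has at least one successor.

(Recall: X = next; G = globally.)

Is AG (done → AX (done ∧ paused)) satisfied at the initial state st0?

Does not hold

States satisfying done → AX (done ∧ paused): {st0, st1, st5, st6}.
States satisfying AG (done → AX (done ∧ paused)): ∅.
st2 is reachable from st0 and violates done → AX (done ∧ paused), so AG fails at st0.
st0 ∉ Sat(AG (done → AX (done ∧ paused))).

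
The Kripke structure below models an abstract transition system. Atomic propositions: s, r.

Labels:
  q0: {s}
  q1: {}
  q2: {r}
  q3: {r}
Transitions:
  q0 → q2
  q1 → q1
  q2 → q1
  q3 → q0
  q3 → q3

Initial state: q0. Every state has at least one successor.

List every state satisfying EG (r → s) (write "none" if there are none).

{q1}

States satisfying r → s: {q0, q1}.
States satisfying EG (r → s): {q1}.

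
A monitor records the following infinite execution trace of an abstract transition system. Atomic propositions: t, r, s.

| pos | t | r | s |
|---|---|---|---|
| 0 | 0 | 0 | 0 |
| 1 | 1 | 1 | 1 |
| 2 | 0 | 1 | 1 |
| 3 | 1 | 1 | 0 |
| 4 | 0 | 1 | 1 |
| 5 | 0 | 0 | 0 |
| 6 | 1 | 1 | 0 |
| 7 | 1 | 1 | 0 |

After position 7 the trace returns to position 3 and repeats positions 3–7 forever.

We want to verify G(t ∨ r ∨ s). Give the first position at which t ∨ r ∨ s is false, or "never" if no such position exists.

At position 0 the labels are {}, so t ∨ r ∨ s is false there. This is the first violation.

0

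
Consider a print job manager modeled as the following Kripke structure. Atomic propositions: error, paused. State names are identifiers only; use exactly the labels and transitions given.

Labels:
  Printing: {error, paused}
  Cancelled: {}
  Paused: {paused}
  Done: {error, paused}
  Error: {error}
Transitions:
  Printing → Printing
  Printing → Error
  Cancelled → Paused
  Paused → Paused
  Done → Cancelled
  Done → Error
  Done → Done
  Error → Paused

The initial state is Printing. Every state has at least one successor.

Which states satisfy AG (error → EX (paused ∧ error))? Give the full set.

States satisfying error → EX (paused ∧ error): {Printing, Cancelled, Paused, Done}.
States satisfying AG (error → EX (paused ∧ error)): {Cancelled, Paused}.

{Cancelled, Paused}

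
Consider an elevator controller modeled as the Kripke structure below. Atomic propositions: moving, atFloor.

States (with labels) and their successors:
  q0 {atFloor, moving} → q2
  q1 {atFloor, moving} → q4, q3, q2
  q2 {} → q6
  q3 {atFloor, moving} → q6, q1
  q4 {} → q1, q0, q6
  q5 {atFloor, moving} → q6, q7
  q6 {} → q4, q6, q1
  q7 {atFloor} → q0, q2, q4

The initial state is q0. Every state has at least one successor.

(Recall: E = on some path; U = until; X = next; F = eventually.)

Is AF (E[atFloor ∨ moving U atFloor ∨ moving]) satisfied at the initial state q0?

Yes

States satisfying E[atFloor ∨ moving U atFloor ∨ moving]: {q0, q1, q3, q5, q7}.
States satisfying AF (E[atFloor ∨ moving U atFloor ∨ moving]): {q0, q1, q3, q5, q7}.
q0 ∈ Sat(AF (E[atFloor ∨ moving U atFloor ∨ moving])).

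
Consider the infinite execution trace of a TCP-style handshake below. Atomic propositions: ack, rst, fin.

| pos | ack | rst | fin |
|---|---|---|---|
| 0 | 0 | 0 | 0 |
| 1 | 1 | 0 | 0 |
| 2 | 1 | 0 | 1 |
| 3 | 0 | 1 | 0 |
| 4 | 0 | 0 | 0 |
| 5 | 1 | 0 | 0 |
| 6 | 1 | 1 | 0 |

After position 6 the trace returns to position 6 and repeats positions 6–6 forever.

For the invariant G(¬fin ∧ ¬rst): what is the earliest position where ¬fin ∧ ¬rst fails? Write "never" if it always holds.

Check ¬fin ∧ ¬rst at each position in order: 0 ✓, 1 ✓.
At position 2 the labels are {ack, fin}, so ¬fin ∧ ¬rst is false there. This is the first violation.

2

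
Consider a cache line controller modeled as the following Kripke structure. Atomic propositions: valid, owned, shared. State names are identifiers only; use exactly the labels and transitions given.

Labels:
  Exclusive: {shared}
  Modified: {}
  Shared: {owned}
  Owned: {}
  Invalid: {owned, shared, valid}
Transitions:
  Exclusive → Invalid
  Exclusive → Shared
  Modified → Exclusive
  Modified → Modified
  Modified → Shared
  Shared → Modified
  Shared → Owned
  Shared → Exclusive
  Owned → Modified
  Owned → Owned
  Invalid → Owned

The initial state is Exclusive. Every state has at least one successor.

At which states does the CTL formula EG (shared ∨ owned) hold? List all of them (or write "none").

States satisfying shared ∨ owned: {Exclusive, Shared, Invalid}.
States satisfying EG (shared ∨ owned): {Exclusive, Shared}.

{Exclusive, Shared}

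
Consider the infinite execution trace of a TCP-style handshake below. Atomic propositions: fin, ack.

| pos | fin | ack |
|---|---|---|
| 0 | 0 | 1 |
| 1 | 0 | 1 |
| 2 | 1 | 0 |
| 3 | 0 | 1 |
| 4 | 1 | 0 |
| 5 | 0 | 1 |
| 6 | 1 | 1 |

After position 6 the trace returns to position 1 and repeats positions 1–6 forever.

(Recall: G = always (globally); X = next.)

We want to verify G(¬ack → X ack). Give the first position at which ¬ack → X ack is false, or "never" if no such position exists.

never

¬ack → X ack holds at every position 0..6, and those are all the positions the trace ever visits, so the invariant G(¬ack → X ack) is never violated.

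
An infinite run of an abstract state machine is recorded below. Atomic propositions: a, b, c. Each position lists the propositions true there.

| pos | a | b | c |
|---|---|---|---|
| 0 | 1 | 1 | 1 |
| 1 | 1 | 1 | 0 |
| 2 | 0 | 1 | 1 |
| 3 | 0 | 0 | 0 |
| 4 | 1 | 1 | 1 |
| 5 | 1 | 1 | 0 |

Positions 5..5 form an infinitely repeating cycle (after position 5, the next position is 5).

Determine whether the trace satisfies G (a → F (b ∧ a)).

a → F (b ∧ a) holds at every position 0..5, and those are all positions ever visited, so G (a → F (b ∧ a)) holds.
Positions where a holds: 0, 1, 4, 5.
Check F (b ∧ a) at each: 0→ok, 1→ok, 4→ok, 5→ok.

Satisfied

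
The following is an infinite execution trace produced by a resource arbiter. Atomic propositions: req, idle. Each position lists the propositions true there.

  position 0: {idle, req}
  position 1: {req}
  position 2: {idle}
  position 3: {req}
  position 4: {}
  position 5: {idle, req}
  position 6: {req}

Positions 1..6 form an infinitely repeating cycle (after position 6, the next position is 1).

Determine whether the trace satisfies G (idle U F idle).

idle U F idle holds at every position 0..6, and those are all positions ever visited, so G (idle U F idle) holds.

Yes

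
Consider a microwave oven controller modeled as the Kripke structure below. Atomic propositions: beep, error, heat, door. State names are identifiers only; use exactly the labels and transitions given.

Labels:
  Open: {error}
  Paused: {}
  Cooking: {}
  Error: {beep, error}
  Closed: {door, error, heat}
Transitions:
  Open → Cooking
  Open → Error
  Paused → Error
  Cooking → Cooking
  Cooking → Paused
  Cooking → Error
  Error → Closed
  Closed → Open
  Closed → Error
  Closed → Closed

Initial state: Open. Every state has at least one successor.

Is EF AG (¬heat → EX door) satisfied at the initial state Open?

States satisfying AG (¬heat → EX door): ∅.
States satisfying EF AG (¬heat → EX door): ∅.
No suitable path/successor from Open witnesses the formula.
Open ∉ Sat(EF AG (¬heat → EX door)).

Does not hold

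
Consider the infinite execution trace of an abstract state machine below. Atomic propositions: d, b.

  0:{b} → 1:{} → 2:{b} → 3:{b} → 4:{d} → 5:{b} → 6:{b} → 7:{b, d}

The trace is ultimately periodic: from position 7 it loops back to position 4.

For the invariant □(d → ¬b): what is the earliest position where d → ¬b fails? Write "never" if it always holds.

7

Check d → ¬b at each position in order: 0 ✓, 1 ✓, 2 ✓, 3 ✓, 4 ✓, 5 ✓, 6 ✓.
At position 7 the labels are {b, d}, so d → ¬b is false there. This is the first violation.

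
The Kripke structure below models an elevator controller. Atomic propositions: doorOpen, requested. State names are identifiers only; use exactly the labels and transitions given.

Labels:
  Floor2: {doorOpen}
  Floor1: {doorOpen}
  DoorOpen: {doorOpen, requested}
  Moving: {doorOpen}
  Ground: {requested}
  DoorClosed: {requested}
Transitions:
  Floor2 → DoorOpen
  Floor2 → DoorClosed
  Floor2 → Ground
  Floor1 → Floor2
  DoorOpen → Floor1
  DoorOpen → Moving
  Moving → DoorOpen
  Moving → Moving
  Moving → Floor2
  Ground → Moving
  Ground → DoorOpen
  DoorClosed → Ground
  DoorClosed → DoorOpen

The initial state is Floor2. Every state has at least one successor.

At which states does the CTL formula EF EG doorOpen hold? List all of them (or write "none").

States satisfying EG doorOpen: {Floor2, Floor1, DoorOpen, Moving}.
States satisfying EF EG doorOpen: {Floor2, Floor1, DoorOpen, Moving, Ground, DoorClosed}.

{Floor2, Floor1, DoorOpen, Moving, Ground, DoorClosed}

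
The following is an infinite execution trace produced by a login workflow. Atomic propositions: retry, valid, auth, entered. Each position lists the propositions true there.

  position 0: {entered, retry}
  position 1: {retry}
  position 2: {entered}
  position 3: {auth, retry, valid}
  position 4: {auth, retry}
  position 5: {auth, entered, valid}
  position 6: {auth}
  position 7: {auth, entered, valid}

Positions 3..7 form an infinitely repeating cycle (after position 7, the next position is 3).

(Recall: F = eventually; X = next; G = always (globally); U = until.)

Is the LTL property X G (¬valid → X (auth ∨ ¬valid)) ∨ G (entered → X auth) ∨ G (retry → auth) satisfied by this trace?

Yes

The position after 0 is 1; G (¬valid → X (auth ∨ ¬valid)) is true there.
At position 0: X G (¬valid → X (auth ∨ ¬valid)) is true; G (entered → X auth) ∨ G (retry → auth) is false; so X G (¬valid → X (auth ∨ ¬valid)) ∨ G (entered → X auth) ∨ G (retry → auth) is true.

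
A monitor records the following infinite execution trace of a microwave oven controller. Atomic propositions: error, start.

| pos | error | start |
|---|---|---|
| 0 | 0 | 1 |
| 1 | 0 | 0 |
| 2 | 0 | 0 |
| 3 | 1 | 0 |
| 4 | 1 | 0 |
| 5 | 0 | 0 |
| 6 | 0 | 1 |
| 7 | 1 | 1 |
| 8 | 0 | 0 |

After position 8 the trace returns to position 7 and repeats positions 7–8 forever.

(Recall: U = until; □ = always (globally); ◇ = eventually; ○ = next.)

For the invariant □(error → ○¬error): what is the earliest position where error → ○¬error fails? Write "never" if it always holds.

Check error → ○¬error at each position in order: 0 ✓, 1 ✓, 2 ✓.
At position 3 the labels are {error} and the next position 4 has {error}, so error → ○¬error is false there. This is the first violation.

3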